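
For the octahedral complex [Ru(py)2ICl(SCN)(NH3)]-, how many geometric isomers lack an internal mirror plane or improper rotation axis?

The six octahedral sites form three mutually perpendicular trans pairs.
Exhaustive case analysis gives 9 geometric isomers.
Of these, 6 lack any improper symmetry element and so occur as enantiomeric pairs, giving 9 + 6 = 15 stereoisomers in total.

6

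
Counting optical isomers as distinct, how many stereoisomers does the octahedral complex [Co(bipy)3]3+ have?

2

The six octahedral sites form three mutually perpendicular trans pairs.
Each bipy is bidentate and must span two cis positions.
Only one geometric arrangement is possible; it has no improper symmetry element, so it exists as a pair of enantiomers (2 stereoisomers).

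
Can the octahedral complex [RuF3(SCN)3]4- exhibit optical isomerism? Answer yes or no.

no

In an octahedral complex each vertex has one trans partner and four cis neighbours.
Working through the distinct placements yields 2 geometric isomers: F mer; F fac.
Each arrangement has an internal mirror plane or centre of symmetry, so none is chiral.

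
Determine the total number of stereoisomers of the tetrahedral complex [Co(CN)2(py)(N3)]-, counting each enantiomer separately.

Only one geometric arrangement is possible.

1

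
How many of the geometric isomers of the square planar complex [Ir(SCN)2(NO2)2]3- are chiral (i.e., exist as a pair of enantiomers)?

Working through the distinct placements yields 2 geometric isomers: SCN cis; SCN trans.
Each arrangement has an internal mirror plane or centre of symmetry, so none is chiral.

0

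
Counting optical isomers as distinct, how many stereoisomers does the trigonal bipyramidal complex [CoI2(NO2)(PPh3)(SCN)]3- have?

10

A trigonal bipyramid has two axial and three equatorial sites, which are chemically inequivalent.
Placing the ligands in turn and identifying arrangements related by rotation or reflection leaves 7 distinct geometric isomers.
Of these, 3 lack any improper symmetry element and so occur as enantiomeric pairs, giving 7 + 3 = 10 stereoisomers in total.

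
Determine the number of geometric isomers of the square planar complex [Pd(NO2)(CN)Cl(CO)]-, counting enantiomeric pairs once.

3

In a square planar complex each vertex has one trans partner and two cis neighbours.
The distinct arrangements are (3 in all): (CN/Cl trans, CO/NO2 trans); (CN/NO2 trans, CO/Cl trans); (CN/CO trans, Cl/NO2 trans).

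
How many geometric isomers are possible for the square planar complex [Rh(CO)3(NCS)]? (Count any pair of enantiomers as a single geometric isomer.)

1

In a square planar complex each vertex has one trans partner and two cis neighbours.
Only one geometric arrangement is possible.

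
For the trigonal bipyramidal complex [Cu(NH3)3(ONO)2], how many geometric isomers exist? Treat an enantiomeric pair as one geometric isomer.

There are 3 geometric isomers: ONO both equatorial; ONO one axial, one equatorial; ONO both axial.

3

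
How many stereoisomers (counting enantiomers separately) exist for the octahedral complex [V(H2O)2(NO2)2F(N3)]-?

8

In an octahedral complex each vertex has one trans partner and four cis neighbours.
Working through the distinct placements yields 6 geometric isomers: H2O cis, NO2 trans; H2O cis, NO2 cis (3 arrangements, 2 chiral); H2O trans, NO2 trans; H2O trans, NO2 cis.
Of these, 2 lack any improper symmetry element and so occur as enantiomeric pairs, giving 6 + 2 = 8 stereoisomers in total.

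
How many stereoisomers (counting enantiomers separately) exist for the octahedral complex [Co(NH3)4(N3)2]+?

The six octahedral sites form three mutually perpendicular trans pairs.
The distinct arrangements are (2 in all): N3 trans; N3 cis.
Each arrangement has an internal mirror plane or centre of symmetry, so none is chiral.

2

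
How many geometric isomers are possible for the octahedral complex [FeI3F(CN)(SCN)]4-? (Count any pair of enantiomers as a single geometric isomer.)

The distinct arrangements are (4 in all): I mer (3 arrangements); I fac (chiral).

4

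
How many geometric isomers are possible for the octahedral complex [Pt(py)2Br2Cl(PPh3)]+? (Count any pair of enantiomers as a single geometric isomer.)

The distinct arrangements are (6 in all): py trans, Br trans; py cis, Br trans; py trans, Br cis; py cis, Br cis (3 arrangements, 2 chiral).

6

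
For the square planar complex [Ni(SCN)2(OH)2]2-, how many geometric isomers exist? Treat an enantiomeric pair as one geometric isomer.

In a square planar complex each vertex has one trans partner and two cis neighbours.
Working through the distinct placements yields 2 geometric isomers: SCN cis; SCN trans.

2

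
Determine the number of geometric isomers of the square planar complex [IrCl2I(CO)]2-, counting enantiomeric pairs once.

2

The distinct arrangements are (2 in all): Cl cis; Cl trans.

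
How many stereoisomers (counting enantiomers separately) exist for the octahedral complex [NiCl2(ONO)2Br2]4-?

6

In an octahedral complex each vertex has one trans partner and four cis neighbours.
Working through the distinct placements yields 5 geometric isomers: Cl trans, ONO trans, Br trans; Cl cis, ONO cis, Br trans; Cl cis, ONO trans, Br cis; Cl cis, ONO cis, Br cis (chiral); Cl trans, ONO cis, Br cis.
One of these lacks any improper symmetry element and so occurs as an enantiomeric pair, giving 5 + 1 = 6 stereoisomers in total.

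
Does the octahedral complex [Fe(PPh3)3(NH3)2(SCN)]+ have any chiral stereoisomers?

An octahedron has six vertices in three trans pairs; every non-trans pair is cis.
There are 3 geometric isomers: PPh3 mer, NH3 trans; PPh3 fac, NH3 cis; PPh3 mer, NH3 cis.
Each arrangement has an internal mirror plane or centre of symmetry, so none is chiral.

no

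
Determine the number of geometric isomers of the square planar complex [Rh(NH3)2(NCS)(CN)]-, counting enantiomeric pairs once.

2

In a square planar complex each vertex has one trans partner and two cis neighbours.
Working through the distinct placements yields 2 geometric isomers: NH3 cis; NH3 trans.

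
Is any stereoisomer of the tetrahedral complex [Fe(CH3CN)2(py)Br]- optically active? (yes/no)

no

All four vertices of a tetrahedron are equivalent and mutually adjacent, so cis/trans isomerism cannot arise.
Only one geometric arrangement is possible.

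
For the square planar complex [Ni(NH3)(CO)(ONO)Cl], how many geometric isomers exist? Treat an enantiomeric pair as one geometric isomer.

A square has two trans pairs of vertices; adjacent vertices are cis.
There are 3 geometric isomers: (CO/NH3 trans, Cl/ONO trans); (CO/ONO trans, Cl/NH3 trans); (CO/Cl trans, NH3/ONO trans).

3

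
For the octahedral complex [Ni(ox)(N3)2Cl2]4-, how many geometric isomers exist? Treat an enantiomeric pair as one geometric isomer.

An octahedron has six vertices in three trans pairs; every non-trans pair is cis.
Each ox is bidentate and must span two cis positions.
There are 3 geometric isomers: N3 cis, Cl trans; N3 cis, Cl cis (chiral); N3 trans, Cl cis.

3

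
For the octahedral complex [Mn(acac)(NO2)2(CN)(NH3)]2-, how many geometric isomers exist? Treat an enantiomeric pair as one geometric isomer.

4

In an octahedral complex each vertex has one trans partner and four cis neighbours.
Each acac is bidentate and must span two cis positions.
Systematic placement gives 4 geometric isomers: NO2 cis (3 arrangements, 2 chiral); NO2 trans.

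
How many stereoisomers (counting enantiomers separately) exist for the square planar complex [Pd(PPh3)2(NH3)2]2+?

In a square planar complex each vertex has one trans partner and two cis neighbours.
Working through the distinct placements yields 2 geometric isomers: PPh3 cis; PPh3 trans.
Each arrangement has an internal mirror plane or centre of symmetry, so none is chiral.

2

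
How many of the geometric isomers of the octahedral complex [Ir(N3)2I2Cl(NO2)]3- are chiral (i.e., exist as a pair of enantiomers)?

2

The distinct arrangements are (6 in all): N3 cis, I cis (3 arrangements, 2 chiral); N3 trans, I cis; N3 cis, I trans; N3 trans, I trans.
Of these, 2 lack any improper symmetry element and so occur as enantiomeric pairs, giving 6 + 2 = 8 stereoisomers in total.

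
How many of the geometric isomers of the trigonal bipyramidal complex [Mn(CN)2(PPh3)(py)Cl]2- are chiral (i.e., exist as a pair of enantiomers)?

3

In a trigonal bipyramid the two axial positions differ from the three equatorial ones.
Placing the ligands in turn and identifying arrangements related by rotation or reflection leaves 7 distinct geometric isomers.
Of these, 3 lack any improper symmetry element and so occur as enantiomeric pairs, giving 7 + 3 = 10 stereoisomers in total.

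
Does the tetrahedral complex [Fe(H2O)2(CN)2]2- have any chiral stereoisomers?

no

Only one geometric arrangement is possible.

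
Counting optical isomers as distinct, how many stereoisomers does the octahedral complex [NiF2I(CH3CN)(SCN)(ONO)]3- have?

15

The six octahedral sites form three mutually perpendicular trans pairs.
Exhaustive case analysis gives 9 geometric isomers.
Of these, 6 lack any improper symmetry element and so occur as enantiomeric pairs, giving 9 + 6 = 15 stereoisomers in total.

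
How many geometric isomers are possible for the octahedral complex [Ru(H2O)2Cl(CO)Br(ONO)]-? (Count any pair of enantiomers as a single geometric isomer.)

9

An octahedron has six vertices in three trans pairs; every non-trans pair is cis.
Exhaustive case analysis gives 9 geometric isomers.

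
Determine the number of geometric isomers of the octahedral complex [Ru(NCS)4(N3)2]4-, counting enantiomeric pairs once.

In an octahedral complex each vertex has one trans partner and four cis neighbours.
Working through the distinct placements yields 2 geometric isomers: N3 trans; N3 cis.

2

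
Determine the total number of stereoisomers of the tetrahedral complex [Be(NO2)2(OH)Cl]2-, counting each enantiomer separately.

1

Only one geometric arrangement is possible.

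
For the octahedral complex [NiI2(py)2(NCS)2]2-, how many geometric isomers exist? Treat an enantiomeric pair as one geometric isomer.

The six octahedral sites form three mutually perpendicular trans pairs.
There are 5 geometric isomers: I trans, py trans, NCS trans; I trans, py cis, NCS cis; I cis, py trans, NCS cis; I cis, py cis, NCS cis (chiral); I cis, py cis, NCS trans.

5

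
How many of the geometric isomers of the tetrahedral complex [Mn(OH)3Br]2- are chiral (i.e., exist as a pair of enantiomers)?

In a tetrahedral complex all four positions are equivalent and every pair of ligands is adjacent — there is no cis/trans distinction.
Only one geometric arrangement is possible.

0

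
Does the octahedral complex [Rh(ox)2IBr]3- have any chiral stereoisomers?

In an octahedral complex each vertex has one trans partner and four cis neighbours.
Each ox is bidentate and must span two cis positions.
There are 2 geometric isomers: I and Br mutually trans; I and Br mutually cis (chiral).
One of these lacks any improper symmetry element and so occurs as an enantiomeric pair, giving 2 + 1 = 3 stereoisomers in total.

yes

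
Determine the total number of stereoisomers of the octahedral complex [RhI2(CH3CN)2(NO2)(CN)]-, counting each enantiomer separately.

8

The six octahedral sites form three mutually perpendicular trans pairs.
There are 6 geometric isomers: I cis, CH3CN trans; I trans, CH3CN trans; I cis, CH3CN cis (3 arrangements, 2 chiral); I trans, CH3CN cis.
Of these, 2 lack any improper symmetry element and so occur as enantiomeric pairs, giving 6 + 2 = 8 stereoisomers in total.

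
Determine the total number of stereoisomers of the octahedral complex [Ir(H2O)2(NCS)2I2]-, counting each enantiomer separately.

An octahedron has six vertices in three trans pairs; every non-trans pair is cis.
Working through the distinct placements yields 5 geometric isomers: H2O trans, NCS trans, I trans; H2O trans, NCS cis, I cis; H2O cis, NCS trans, I cis; H2O cis, NCS cis, I cis (chiral); H2O cis, NCS cis, I trans.
One of these lacks any improper symmetry element and so occurs as an enantiomeric pair, giving 5 + 1 = 6 stereoisomers in total.

6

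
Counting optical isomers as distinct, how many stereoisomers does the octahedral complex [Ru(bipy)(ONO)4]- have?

1

Each bipy is bidentate and must span two cis positions.
Only one geometric arrangement is possible.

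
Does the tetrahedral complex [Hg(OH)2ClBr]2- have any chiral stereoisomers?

no

Only one geometric arrangement is possible.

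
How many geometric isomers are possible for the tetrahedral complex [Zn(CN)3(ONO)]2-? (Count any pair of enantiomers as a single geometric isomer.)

1

In a tetrahedral complex all four positions are equivalent and every pair of ligands is adjacent — there is no cis/trans distinction.
Only one geometric arrangement is possible.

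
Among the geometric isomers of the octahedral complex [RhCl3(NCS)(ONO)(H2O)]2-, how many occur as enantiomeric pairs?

In an octahedral complex each vertex has one trans partner and four cis neighbours.
Systematic placement gives 4 geometric isomers: Cl mer (3 arrangements); Cl fac (chiral).
One of these lacks any improper symmetry element and so occurs as an enantiomeric pair, giving 4 + 1 = 5 stereoisomers in total.

1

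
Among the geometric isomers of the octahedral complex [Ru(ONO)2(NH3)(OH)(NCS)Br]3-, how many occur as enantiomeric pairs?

6

An octahedron has six vertices in three trans pairs; every non-trans pair is cis.
Exhaustive case analysis gives 9 geometric isomers.
Of these, 6 lack any improper symmetry element and so occur as enantiomeric pairs, giving 9 + 6 = 15 stereoisomers in total.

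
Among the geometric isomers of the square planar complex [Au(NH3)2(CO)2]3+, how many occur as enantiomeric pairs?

0

In a square planar complex each vertex has one trans partner and two cis neighbours.
Working through the distinct placements yields 2 geometric isomers: NH3 cis; NH3 trans.
Each arrangement has an internal mirror plane or centre of symmetry, so none is chiral.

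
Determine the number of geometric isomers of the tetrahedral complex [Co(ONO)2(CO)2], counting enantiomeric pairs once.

1

All four vertices of a tetrahedron are equivalent and mutually adjacent, so cis/trans isomerism cannot arise.
Only one geometric arrangement is possible.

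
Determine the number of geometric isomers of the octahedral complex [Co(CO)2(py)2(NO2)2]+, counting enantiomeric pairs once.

The six octahedral sites form three mutually perpendicular trans pairs.
There are 5 geometric isomers: CO trans, py trans, NO2 trans; CO trans, py cis, NO2 cis; CO cis, py trans, NO2 cis; CO cis, py cis, NO2 cis (chiral); CO cis, py cis, NO2 trans.

5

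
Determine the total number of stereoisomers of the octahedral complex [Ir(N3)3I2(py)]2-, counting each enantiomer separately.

3

An octahedron has six vertices in three trans pairs; every non-trans pair is cis.
There are 3 geometric isomers: N3 mer, I trans; N3 fac, I cis; N3 mer, I cis.
Each arrangement has an internal mirror plane or centre of symmetry, so none is chiral.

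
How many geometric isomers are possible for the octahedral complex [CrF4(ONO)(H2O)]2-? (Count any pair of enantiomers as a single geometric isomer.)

In an octahedral complex each vertex has one trans partner and four cis neighbours.
There are 2 geometric isomers: ONO and H2O mutually trans; ONO and H2O mutually cis.

2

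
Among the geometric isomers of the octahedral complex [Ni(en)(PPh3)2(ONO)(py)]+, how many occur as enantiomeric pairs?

2

Each en is bidentate and must span two cis positions.
The distinct arrangements are (4 in all): PPh3 cis (3 arrangements, 2 chiral); PPh3 trans.
Of these, 2 lack any improper symmetry element and so occur as enantiomeric pairs, giving 4 + 2 = 6 stereoisomers in total.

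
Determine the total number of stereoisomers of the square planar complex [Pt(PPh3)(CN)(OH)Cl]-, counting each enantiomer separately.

3

A square has two trans pairs of vertices; adjacent vertices are cis.
The distinct arrangements are (3 in all): (CN/OH trans, Cl/PPh3 trans); (CN/PPh3 trans, Cl/OH trans); (CN/Cl trans, OH/PPh3 trans).
Each arrangement has an internal mirror plane or centre of symmetry, so none is chiral.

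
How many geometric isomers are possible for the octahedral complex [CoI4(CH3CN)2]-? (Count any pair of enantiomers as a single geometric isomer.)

There are 2 geometric isomers: CH3CN trans; CH3CN cis.

2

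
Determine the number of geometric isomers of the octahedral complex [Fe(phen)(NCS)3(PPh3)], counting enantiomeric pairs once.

Each phen is bidentate and must span two cis positions.
The distinct arrangements are (2 in all): NCS mer; NCS fac.

2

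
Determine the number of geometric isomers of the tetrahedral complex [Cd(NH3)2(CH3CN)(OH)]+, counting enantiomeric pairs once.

In a tetrahedral complex all four positions are equivalent and every pair of ligands is adjacent — there is no cis/trans distinction.
Only one geometric arrangement is possible.

1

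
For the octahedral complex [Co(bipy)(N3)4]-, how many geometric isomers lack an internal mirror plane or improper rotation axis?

Each bipy is bidentate and must span two cis positions.
Only one geometric arrangement is possible.

0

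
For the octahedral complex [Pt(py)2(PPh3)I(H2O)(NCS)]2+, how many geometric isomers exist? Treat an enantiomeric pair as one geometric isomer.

Exhaustive case analysis gives 9 geometric isomers.

9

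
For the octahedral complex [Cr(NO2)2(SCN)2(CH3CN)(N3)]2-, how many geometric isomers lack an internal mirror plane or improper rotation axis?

Systematic placement gives 6 geometric isomers: NO2 trans, SCN trans; NO2 cis, SCN cis (3 arrangements, 2 chiral); NO2 cis, SCN trans; NO2 trans, SCN cis.
Of these, 2 lack any improper symmetry element and so occur as enantiomeric pairs, giving 6 + 2 = 8 stereoisomers in total.

2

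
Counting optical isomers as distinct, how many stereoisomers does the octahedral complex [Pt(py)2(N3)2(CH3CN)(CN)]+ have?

The six octahedral sites form three mutually perpendicular trans pairs.
Systematic placement gives 6 geometric isomers: py trans, N3 trans; py cis, N3 cis (3 arrangements, 2 chiral); py trans, N3 cis; py cis, N3 trans.
Of these, 2 lack any improper symmetry element and so occur as enantiomeric pairs, giving 6 + 2 = 8 stereoisomers in total.

8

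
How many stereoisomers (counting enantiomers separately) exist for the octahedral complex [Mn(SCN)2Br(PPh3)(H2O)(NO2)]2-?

An octahedron has six vertices in three trans pairs; every non-trans pair is cis.
Systematic enumeration (placing each ligand type in turn and discarding arrangements equivalent by rotation or reflection) gives 9 geometric isomers.
Of these, 6 lack any improper symmetry element and so occur as enantiomeric pairs, giving 9 + 6 = 15 stereoisomers in total.

15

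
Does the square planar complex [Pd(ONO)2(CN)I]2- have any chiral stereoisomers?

no

In a square planar complex each vertex has one trans partner and two cis neighbours.
The distinct arrangements are (2 in all): ONO cis; ONO trans.
Each arrangement has an internal mirror plane or centre of symmetry, so none is chiral.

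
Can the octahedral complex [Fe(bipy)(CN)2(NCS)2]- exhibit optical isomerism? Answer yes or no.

yes

In an octahedral complex each vertex has one trans partner and four cis neighbours.
Each bipy is bidentate and must span two cis positions.
Working through the distinct placements yields 3 geometric isomers: CN trans, NCS cis; CN cis, NCS cis (chiral); CN cis, NCS trans.
One of these lacks any improper symmetry element and so occurs as an enantiomeric pair, giving 3 + 1 = 4 stereoisomers in total.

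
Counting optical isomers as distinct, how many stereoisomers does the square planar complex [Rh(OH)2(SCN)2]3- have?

2

A square has two trans pairs of vertices; adjacent vertices are cis.
There are 2 geometric isomers: OH cis; OH trans.
Each arrangement has an internal mirror plane or centre of symmetry, so none is chiral.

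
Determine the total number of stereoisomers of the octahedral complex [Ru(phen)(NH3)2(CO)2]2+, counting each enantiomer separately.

The six octahedral sites form three mutually perpendicular trans pairs.
Each phen is bidentate and must span two cis positions.
Systematic placement gives 3 geometric isomers: NH3 cis, CO trans; NH3 cis, CO cis (chiral); NH3 trans, CO cis.
One of these lacks any improper symmetry element and so occurs as an enantiomeric pair, giving 3 + 1 = 4 stereoisomers in total.

4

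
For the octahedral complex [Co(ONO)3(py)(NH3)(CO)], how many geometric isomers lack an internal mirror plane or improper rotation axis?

An octahedron has six vertices in three trans pairs; every non-trans pair is cis.
Working through the distinct placements yields 4 geometric isomers: ONO mer (3 arrangements); ONO fac (chiral).
One of these lacks any improper symmetry element and so occurs as an enantiomeric pair, giving 4 + 1 = 5 stereoisomers in total.

1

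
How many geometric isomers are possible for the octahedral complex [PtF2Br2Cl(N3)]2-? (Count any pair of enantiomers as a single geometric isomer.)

6

In an octahedral complex each vertex has one trans partner and four cis neighbours.
Working through the distinct placements yields 6 geometric isomers: F cis, Br trans; F trans, Br trans; F cis, Br cis (3 arrangements, 2 chiral); F trans, Br cis.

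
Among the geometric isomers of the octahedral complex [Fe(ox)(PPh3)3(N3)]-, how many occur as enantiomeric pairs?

In an octahedral complex each vertex has one trans partner and four cis neighbours.
Each ox is bidentate and must span two cis positions.
Systematic placement gives 2 geometric isomers: PPh3 fac; PPh3 mer.
Each arrangement has an internal mirror plane or centre of symmetry, so none is chiral.

0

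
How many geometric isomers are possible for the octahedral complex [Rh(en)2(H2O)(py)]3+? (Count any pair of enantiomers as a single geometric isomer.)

2

Each en is bidentate and must span two cis positions.
Working through the distinct placements yields 2 geometric isomers: H2O and py mutually cis (chiral); H2O and py mutually trans.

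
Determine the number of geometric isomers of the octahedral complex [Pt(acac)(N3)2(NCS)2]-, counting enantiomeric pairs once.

3

Each acac is bidentate and must span two cis positions.
Systematic placement gives 3 geometric isomers: N3 trans, NCS cis; N3 cis, NCS cis (chiral); N3 cis, NCS trans.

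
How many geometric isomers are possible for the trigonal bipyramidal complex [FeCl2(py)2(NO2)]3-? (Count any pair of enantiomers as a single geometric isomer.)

5

Systematic enumeration (placing each ligand type in turn and discarding arrangements equivalent by rotation or reflection) gives 5 geometric isomers.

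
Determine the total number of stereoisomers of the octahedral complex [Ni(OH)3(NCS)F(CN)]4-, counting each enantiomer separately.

5

Working through the distinct placements yields 4 geometric isomers: OH mer (3 arrangements); OH fac (chiral).
One of these lacks any improper symmetry element and so occurs as an enantiomeric pair, giving 4 + 1 = 5 stereoisomers in total.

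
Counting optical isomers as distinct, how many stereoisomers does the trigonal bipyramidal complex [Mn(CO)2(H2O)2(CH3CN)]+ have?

6

In a trigonal bipyramid the two axial positions differ from the three equatorial ones.
Exhaustive case analysis gives 5 geometric isomers.
One of these lacks any improper symmetry element and so occurs as an enantiomeric pair, giving 5 + 1 = 6 stereoisomers in total.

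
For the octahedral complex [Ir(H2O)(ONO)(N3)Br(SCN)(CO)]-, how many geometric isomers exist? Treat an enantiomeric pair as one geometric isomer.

Systematic enumeration (placing each ligand type in turn and discarding arrangements equivalent by rotation or reflection) gives 15 geometric isomers.

15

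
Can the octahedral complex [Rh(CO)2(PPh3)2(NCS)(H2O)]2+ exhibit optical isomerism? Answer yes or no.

The six octahedral sites form three mutually perpendicular trans pairs.
The distinct arrangements are (6 in all): CO trans, PPh3 trans; CO trans, PPh3 cis; CO cis, PPh3 trans; CO cis, PPh3 cis (3 arrangements, 2 chiral).
Of these, 2 lack any improper symmetry element and so occur as enantiomeric pairs, giving 6 + 2 = 8 stereoisomers in total.

yes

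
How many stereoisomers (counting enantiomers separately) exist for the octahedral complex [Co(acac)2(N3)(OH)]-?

3

Each acac is bidentate and must span two cis positions.
Working through the distinct placements yields 2 geometric isomers: N3 and OH mutually trans; N3 and OH mutually cis (chiral).
One of these lacks any improper symmetry element and so occurs as an enantiomeric pair, giving 2 + 1 = 3 stereoisomers in total.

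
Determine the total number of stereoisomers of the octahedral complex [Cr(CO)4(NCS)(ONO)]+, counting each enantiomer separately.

An octahedron has six vertices in three trans pairs; every non-trans pair is cis.
Working through the distinct placements yields 2 geometric isomers: NCS and ONO mutually trans; NCS and ONO mutually cis.
Each arrangement has an internal mirror plane or centre of symmetry, so none is chiral.

2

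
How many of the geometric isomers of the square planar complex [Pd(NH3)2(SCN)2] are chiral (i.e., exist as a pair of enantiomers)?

In a square planar complex each vertex has one trans partner and two cis neighbours.
Working through the distinct placements yields 2 geometric isomers: NH3 cis; NH3 trans.
Each arrangement has an internal mirror plane or centre of symmetry, so none is chiral.

0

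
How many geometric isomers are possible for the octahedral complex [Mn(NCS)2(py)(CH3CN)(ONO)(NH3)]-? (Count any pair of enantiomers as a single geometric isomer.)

9

An octahedron has six vertices in three trans pairs; every non-trans pair is cis.
Exhaustive case analysis gives 9 geometric isomers.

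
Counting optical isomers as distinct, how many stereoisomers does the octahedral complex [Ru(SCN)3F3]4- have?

2

The six octahedral sites form three mutually perpendicular trans pairs.
There are 2 geometric isomers: SCN mer; SCN fac.
Each arrangement has an internal mirror plane or centre of symmetry, so none is chiral.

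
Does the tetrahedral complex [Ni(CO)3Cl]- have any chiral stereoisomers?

no

All four vertices of a tetrahedron are equivalent and mutually adjacent, so cis/trans isomerism cannot arise.
Only one geometric arrangement is possible.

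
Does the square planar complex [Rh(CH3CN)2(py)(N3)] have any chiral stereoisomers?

no

There are 2 geometric isomers: CH3CN cis; CH3CN trans.
Each arrangement has an internal mirror plane or centre of symmetry, so none is chiral.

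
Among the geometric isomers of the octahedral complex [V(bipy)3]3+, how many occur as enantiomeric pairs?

The six octahedral sites form three mutually perpendicular trans pairs.
Each bipy is bidentate and must span two cis positions.
Only one geometric arrangement is possible; it has no improper symmetry element, so it exists as a pair of enantiomers (2 stereoisomers).

1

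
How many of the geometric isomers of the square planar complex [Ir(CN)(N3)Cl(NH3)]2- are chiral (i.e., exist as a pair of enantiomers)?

In a square planar complex each vertex has one trans partner and two cis neighbours.
There are 3 geometric isomers: (CN/N3 trans, Cl/NH3 trans); (CN/NH3 trans, Cl/N3 trans); (CN/Cl trans, N3/NH3 trans).
Each arrangement has an internal mirror plane or centre of symmetry, so none is chiral.

0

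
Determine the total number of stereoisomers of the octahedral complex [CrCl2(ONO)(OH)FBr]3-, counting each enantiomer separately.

In an octahedral complex each vertex has one trans partner and four cis neighbours.
Systematic enumeration (placing each ligand type in turn and discarding arrangements equivalent by rotation or reflection) gives 9 geometric isomers.
Of these, 6 lack any improper symmetry element and so occur as enantiomeric pairs, giving 9 + 6 = 15 stereoisomers in total.

15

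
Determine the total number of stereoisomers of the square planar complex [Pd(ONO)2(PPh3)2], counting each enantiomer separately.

Working through the distinct placements yields 2 geometric isomers: ONO cis; ONO trans.
Each arrangement has an internal mirror plane or centre of symmetry, so none is chiral.

2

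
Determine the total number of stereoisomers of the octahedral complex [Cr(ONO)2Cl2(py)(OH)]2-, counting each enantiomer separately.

8

The six octahedral sites form three mutually perpendicular trans pairs.
The distinct arrangements are (6 in all): ONO cis, Cl trans; ONO trans, Cl trans; ONO cis, Cl cis (3 arrangements, 2 chiral); ONO trans, Cl cis.
Of these, 2 lack any improper symmetry element and so occur as enantiomeric pairs, giving 6 + 2 = 8 stereoisomers in total.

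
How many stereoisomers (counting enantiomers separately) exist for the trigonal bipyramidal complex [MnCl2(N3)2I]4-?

A trigonal bipyramid has two axial and three equatorial sites, which are chemically inequivalent.
Exhaustive case analysis gives 5 geometric isomers.
One of these lacks any improper symmetry element and so occurs as an enantiomeric pair, giving 5 + 1 = 6 stereoisomers in total.

6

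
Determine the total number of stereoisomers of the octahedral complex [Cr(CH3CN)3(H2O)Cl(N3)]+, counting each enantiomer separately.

5

The six octahedral sites form three mutually perpendicular trans pairs.
There are 4 geometric isomers: CH3CN mer (3 arrangements); CH3CN fac (chiral).
One of these lacks any improper symmetry element and so occurs as an enantiomeric pair, giving 4 + 1 = 5 stereoisomers in total.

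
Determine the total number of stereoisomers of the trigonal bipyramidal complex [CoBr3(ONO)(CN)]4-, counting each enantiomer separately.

4

The distinct arrangements are (4 in all): ONO equatorial, CN equatorial; ONO equatorial, CN axial; ONO axial, CN equatorial; ONO axial, CN axial.
Each arrangement has an internal mirror plane or centre of symmetry, so none is chiral.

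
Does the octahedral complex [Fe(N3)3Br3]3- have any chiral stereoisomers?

no

In an octahedral complex each vertex has one trans partner and four cis neighbours.
The distinct arrangements are (2 in all): N3 mer; N3 fac.
Each arrangement has an internal mirror plane or centre of symmetry, so none is chiral.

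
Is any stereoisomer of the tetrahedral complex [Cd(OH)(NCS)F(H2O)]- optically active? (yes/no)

yes

All four vertices of a tetrahedron are equivalent and mutually adjacent, so cis/trans isomerism cannot arise.
Only one geometric arrangement is possible; it has no improper symmetry element, so it exists as a pair of enantiomers (2 stereoisomers).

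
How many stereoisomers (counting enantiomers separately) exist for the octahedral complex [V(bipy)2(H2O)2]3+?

In an octahedral complex each vertex has one trans partner and four cis neighbours.
Each bipy is bidentate and must span two cis positions.
There are 2 geometric isomers: H2O trans; H2O cis (chiral).
One of these lacks any improper symmetry element and so occurs as an enantiomeric pair, giving 2 + 1 = 3 stereoisomers in total.

3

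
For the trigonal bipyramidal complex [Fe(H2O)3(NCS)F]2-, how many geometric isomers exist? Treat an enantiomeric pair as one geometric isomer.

4

The distinct arrangements are (4 in all): NCS equatorial, F axial; NCS axial, F axial; NCS equatorial, F equatorial; NCS axial, F equatorial.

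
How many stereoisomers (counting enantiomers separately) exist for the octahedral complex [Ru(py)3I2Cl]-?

3

There are 3 geometric isomers: py mer, I cis; py mer, I trans; py fac, I cis.
Each arrangement has an internal mirror plane or centre of symmetry, so none is chiral.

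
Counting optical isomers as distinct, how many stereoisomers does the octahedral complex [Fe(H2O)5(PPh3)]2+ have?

1

The six octahedral sites form three mutually perpendicular trans pairs.
Only one geometric arrangement is possible.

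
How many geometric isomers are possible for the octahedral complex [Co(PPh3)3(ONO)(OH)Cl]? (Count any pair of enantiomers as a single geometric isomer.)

The six octahedral sites form three mutually perpendicular trans pairs.
The distinct arrangements are (4 in all): PPh3 mer (3 arrangements); PPh3 fac (chiral).

4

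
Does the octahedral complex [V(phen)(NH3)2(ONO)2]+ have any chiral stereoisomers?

yes

In an octahedral complex each vertex has one trans partner and four cis neighbours.
Each phen is bidentate and must span two cis positions.
Working through the distinct placements yields 3 geometric isomers: NH3 trans, ONO cis; NH3 cis, ONO cis (chiral); NH3 cis, ONO trans.
One of these lacks any improper symmetry element and so occurs as an enantiomeric pair, giving 3 + 1 = 4 stereoisomers in total.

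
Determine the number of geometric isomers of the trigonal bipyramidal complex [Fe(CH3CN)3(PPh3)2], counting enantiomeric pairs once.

3

There are 3 geometric isomers: PPh3 both equatorial; PPh3 one axial, one equatorial; PPh3 both axial.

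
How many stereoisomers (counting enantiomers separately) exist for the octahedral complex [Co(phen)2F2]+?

3

In an octahedral complex each vertex has one trans partner and four cis neighbours.
Each phen is bidentate and must span two cis positions.
The distinct arrangements are (2 in all): F trans; F cis (chiral).
One of these lacks any improper symmetry element and so occurs as an enantiomeric pair, giving 2 + 1 = 3 stereoisomers in total.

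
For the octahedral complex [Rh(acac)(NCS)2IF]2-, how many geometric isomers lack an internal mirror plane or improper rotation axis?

2

In an octahedral complex each vertex has one trans partner and four cis neighbours.
Each acac is bidentate and must span two cis positions.
Systematic placement gives 4 geometric isomers: NCS cis (3 arrangements, 2 chiral); NCS trans.
Of these, 2 lack any improper symmetry element and so occur as enantiomeric pairs, giving 4 + 2 = 6 stereoisomers in total.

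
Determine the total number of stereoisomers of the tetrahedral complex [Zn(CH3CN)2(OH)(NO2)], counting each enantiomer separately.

All four vertices of a tetrahedron are equivalent and mutually adjacent, so cis/trans isomerism cannot arise.
Only one geometric arrangement is possible.

1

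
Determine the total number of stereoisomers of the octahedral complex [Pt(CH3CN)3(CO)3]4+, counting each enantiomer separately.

2

An octahedron has six vertices in three trans pairs; every non-trans pair is cis.
Working through the distinct placements yields 2 geometric isomers: CH3CN mer; CH3CN fac.
Each arrangement has an internal mirror plane or centre of symmetry, so none is chiral.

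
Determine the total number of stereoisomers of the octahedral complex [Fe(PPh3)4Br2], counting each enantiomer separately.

2

An octahedron has six vertices in three trans pairs; every non-trans pair is cis.
Systematic placement gives 2 geometric isomers: Br trans; Br cis.
Each arrangement has an internal mirror plane or centre of symmetry, so none is chiral.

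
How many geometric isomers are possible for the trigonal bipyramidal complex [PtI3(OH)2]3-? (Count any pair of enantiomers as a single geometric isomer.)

The distinct arrangements are (3 in all): OH both equatorial; OH one axial, one equatorial; OH both axial.

3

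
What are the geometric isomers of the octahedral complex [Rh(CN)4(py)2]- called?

The six octahedral sites form three mutually perpendicular trans pairs.
Working through the distinct placements yields 2 geometric isomers: py trans; py cis.

cis and trans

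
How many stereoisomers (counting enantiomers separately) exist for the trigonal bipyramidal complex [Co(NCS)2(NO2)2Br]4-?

6

Systematic enumeration (placing each ligand type in turn and discarding arrangements equivalent by rotation or reflection) gives 5 geometric isomers.
One of these lacks any improper symmetry element and so occurs as an enantiomeric pair, giving 5 + 1 = 6 stereoisomers in total.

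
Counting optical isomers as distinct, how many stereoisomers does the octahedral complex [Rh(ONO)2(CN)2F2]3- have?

6

The distinct arrangements are (5 in all): ONO trans, CN trans, F trans; ONO cis, CN trans, F cis; ONO trans, CN cis, F cis; ONO cis, CN cis, F cis (chiral); ONO cis, CN cis, F trans.
One of these lacks any improper symmetry element and so occurs as an enantiomeric pair, giving 5 + 1 = 6 stereoisomers in total.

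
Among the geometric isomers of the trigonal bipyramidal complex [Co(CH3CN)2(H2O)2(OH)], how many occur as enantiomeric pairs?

A trigonal bipyramid has two axial and three equatorial sites, which are chemically inequivalent.
Exhaustive case analysis gives 5 geometric isomers.
One of these lacks any improper symmetry element and so occurs as an enantiomeric pair, giving 5 + 1 = 6 stereoisomers in total.

1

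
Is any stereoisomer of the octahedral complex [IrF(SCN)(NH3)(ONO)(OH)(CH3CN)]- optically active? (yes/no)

yes

An octahedron has six vertices in three trans pairs; every non-trans pair is cis.
Placing the ligands in turn and identifying arrangements related by rotation or reflection leaves 15 distinct geometric isomers.
Of these, 15 lack any improper symmetry element and so occur as enantiomeric pairs, giving 15 + 15 = 30 stereoisomers in total.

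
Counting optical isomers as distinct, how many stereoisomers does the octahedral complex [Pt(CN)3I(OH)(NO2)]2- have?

Systematic placement gives 4 geometric isomers: CN mer (3 arrangements); CN fac (chiral).
One of these lacks any improper symmetry element and so occurs as an enantiomeric pair, giving 4 + 1 = 5 stereoisomers in total.

5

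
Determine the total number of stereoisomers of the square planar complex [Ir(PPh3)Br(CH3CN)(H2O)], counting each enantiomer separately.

A square has two trans pairs of vertices; adjacent vertices are cis.
Systematic placement gives 3 geometric isomers: (Br/H2O trans, CH3CN/PPh3 trans); (Br/PPh3 trans, CH3CN/H2O trans); (Br/CH3CN trans, H2O/PPh3 trans).
Each arrangement has an internal mirror plane or centre of symmetry, so none is chiral.

3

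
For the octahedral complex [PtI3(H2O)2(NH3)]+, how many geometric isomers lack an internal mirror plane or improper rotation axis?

0

The six octahedral sites form three mutually perpendicular trans pairs.
There are 3 geometric isomers: I mer, H2O trans; I fac, H2O cis; I mer, H2O cis.
Each arrangement has an internal mirror plane or centre of symmetry, so none is chiral.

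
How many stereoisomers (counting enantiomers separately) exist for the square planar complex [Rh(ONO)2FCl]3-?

2

In a square planar complex each vertex has one trans partner and two cis neighbours.
The distinct arrangements are (2 in all): ONO cis; ONO trans.
Each arrangement has an internal mirror plane or centre of symmetry, so none is chiral.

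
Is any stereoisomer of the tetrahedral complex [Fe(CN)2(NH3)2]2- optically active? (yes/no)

In a tetrahedral complex all four positions are equivalent and every pair of ligands is adjacent — there is no cis/trans distinction.
Only one geometric arrangement is possible.

no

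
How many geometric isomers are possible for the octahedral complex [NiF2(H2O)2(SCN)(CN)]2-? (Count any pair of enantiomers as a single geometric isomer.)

6

An octahedron has six vertices in three trans pairs; every non-trans pair is cis.
Systematic placement gives 6 geometric isomers: F cis, H2O cis (3 arrangements, 2 chiral); F cis, H2O trans; F trans, H2O cis; F trans, H2O trans.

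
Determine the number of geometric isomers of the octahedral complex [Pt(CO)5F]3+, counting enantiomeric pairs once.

1

Only one geometric arrangement is possible.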